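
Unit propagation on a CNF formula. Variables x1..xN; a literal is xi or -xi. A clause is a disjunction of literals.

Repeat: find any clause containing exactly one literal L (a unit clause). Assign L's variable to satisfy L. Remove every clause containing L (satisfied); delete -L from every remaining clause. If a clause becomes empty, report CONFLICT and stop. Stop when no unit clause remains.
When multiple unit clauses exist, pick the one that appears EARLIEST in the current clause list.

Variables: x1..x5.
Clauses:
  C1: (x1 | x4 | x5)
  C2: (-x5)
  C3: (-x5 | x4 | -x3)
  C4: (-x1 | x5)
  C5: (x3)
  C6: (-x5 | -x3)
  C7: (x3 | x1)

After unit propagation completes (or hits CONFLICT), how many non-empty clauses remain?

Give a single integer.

Answer: 0

Derivation:
unit clause [-5] forces x5=F; simplify:
  drop 5 from [1, 4, 5] -> [1, 4]
  drop 5 from [-1, 5] -> [-1]
  satisfied 3 clause(s); 4 remain; assigned so far: [5]
unit clause [-1] forces x1=F; simplify:
  drop 1 from [1, 4] -> [4]
  drop 1 from [3, 1] -> [3]
  satisfied 1 clause(s); 3 remain; assigned so far: [1, 5]
unit clause [4] forces x4=T; simplify:
  satisfied 1 clause(s); 2 remain; assigned so far: [1, 4, 5]
unit clause [3] forces x3=T; simplify:
  satisfied 2 clause(s); 0 remain; assigned so far: [1, 3, 4, 5]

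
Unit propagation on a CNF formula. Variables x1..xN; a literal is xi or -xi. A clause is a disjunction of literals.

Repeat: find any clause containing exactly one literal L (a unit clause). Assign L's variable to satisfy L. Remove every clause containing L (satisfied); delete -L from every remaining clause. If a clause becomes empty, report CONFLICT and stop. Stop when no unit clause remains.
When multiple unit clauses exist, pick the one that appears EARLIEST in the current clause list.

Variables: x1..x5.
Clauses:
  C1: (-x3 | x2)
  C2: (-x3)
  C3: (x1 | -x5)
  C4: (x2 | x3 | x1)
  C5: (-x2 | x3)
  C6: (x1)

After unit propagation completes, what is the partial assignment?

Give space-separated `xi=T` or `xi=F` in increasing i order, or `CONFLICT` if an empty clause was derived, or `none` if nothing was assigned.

unit clause [-3] forces x3=F; simplify:
  drop 3 from [2, 3, 1] -> [2, 1]
  drop 3 from [-2, 3] -> [-2]
  satisfied 2 clause(s); 4 remain; assigned so far: [3]
unit clause [-2] forces x2=F; simplify:
  drop 2 from [2, 1] -> [1]
  satisfied 1 clause(s); 3 remain; assigned so far: [2, 3]
unit clause [1] forces x1=T; simplify:
  satisfied 3 clause(s); 0 remain; assigned so far: [1, 2, 3]

Answer: x1=T x2=F x3=F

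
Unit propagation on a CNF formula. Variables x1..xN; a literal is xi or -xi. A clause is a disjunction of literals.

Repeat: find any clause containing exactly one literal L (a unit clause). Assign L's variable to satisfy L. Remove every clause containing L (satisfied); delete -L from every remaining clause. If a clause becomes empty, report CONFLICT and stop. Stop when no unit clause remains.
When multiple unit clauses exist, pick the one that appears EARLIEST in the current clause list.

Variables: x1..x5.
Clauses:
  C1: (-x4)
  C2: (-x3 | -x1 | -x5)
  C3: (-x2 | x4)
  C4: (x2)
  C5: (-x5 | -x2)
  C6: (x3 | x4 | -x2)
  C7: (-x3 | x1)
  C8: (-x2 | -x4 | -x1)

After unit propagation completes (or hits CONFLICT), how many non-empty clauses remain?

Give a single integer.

Answer: 2

Derivation:
unit clause [-4] forces x4=F; simplify:
  drop 4 from [-2, 4] -> [-2]
  drop 4 from [3, 4, -2] -> [3, -2]
  satisfied 2 clause(s); 6 remain; assigned so far: [4]
unit clause [-2] forces x2=F; simplify:
  drop 2 from [2] -> [] (empty!)
  satisfied 3 clause(s); 3 remain; assigned so far: [2, 4]
CONFLICT (empty clause)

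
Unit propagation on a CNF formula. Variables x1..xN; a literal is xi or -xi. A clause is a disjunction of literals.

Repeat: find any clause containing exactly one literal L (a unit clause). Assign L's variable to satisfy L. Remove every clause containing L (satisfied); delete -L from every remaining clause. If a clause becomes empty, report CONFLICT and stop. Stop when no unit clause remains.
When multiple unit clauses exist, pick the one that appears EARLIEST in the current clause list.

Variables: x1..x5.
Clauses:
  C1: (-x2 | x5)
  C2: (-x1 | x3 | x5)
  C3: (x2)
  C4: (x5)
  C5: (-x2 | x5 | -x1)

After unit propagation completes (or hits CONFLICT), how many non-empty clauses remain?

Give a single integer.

Answer: 0

Derivation:
unit clause [2] forces x2=T; simplify:
  drop -2 from [-2, 5] -> [5]
  drop -2 from [-2, 5, -1] -> [5, -1]
  satisfied 1 clause(s); 4 remain; assigned so far: [2]
unit clause [5] forces x5=T; simplify:
  satisfied 4 clause(s); 0 remain; assigned so far: [2, 5]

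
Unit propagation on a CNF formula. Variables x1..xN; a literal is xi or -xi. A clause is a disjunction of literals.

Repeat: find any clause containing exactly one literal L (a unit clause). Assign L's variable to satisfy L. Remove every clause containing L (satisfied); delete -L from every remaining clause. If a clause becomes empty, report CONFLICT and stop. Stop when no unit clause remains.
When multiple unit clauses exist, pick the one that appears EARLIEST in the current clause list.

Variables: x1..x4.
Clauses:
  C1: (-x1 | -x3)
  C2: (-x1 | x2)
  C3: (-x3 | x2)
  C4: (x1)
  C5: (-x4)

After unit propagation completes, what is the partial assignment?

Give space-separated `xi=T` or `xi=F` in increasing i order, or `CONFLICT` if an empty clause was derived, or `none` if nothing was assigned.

Answer: x1=T x2=T x3=F x4=F

Derivation:
unit clause [1] forces x1=T; simplify:
  drop -1 from [-1, -3] -> [-3]
  drop -1 from [-1, 2] -> [2]
  satisfied 1 clause(s); 4 remain; assigned so far: [1]
unit clause [-3] forces x3=F; simplify:
  satisfied 2 clause(s); 2 remain; assigned so far: [1, 3]
unit clause [2] forces x2=T; simplify:
  satisfied 1 clause(s); 1 remain; assigned so far: [1, 2, 3]
unit clause [-4] forces x4=F; simplify:
  satisfied 1 clause(s); 0 remain; assigned so far: [1, 2, 3, 4]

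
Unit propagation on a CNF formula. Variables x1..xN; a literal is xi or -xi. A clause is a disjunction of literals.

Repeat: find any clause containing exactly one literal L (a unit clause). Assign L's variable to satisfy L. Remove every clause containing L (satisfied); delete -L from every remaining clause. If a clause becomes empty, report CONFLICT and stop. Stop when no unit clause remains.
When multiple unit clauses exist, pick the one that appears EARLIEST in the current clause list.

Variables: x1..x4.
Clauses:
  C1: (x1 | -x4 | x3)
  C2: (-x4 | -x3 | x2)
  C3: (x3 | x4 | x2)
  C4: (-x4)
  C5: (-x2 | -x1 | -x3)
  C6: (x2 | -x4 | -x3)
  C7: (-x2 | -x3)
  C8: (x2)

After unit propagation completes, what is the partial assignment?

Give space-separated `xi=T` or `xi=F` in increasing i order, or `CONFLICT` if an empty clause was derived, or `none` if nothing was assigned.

unit clause [-4] forces x4=F; simplify:
  drop 4 from [3, 4, 2] -> [3, 2]
  satisfied 4 clause(s); 4 remain; assigned so far: [4]
unit clause [2] forces x2=T; simplify:
  drop -2 from [-2, -1, -3] -> [-1, -3]
  drop -2 from [-2, -3] -> [-3]
  satisfied 2 clause(s); 2 remain; assigned so far: [2, 4]
unit clause [-3] forces x3=F; simplify:
  satisfied 2 clause(s); 0 remain; assigned so far: [2, 3, 4]

Answer: x2=T x3=F x4=F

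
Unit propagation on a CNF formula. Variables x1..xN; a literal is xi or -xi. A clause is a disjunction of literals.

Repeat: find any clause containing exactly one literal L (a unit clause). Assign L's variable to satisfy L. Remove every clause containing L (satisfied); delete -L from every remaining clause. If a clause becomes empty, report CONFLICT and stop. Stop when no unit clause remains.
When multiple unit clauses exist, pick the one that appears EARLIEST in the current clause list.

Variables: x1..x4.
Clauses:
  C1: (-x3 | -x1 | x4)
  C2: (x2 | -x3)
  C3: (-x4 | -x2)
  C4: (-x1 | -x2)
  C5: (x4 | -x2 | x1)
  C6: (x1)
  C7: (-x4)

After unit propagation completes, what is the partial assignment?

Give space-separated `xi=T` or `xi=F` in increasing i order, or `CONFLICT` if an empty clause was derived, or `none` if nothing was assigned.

unit clause [1] forces x1=T; simplify:
  drop -1 from [-3, -1, 4] -> [-3, 4]
  drop -1 from [-1, -2] -> [-2]
  satisfied 2 clause(s); 5 remain; assigned so far: [1]
unit clause [-2] forces x2=F; simplify:
  drop 2 from [2, -3] -> [-3]
  satisfied 2 clause(s); 3 remain; assigned so far: [1, 2]
unit clause [-3] forces x3=F; simplify:
  satisfied 2 clause(s); 1 remain; assigned so far: [1, 2, 3]
unit clause [-4] forces x4=F; simplify:
  satisfied 1 clause(s); 0 remain; assigned so far: [1, 2, 3, 4]

Answer: x1=T x2=F x3=F x4=F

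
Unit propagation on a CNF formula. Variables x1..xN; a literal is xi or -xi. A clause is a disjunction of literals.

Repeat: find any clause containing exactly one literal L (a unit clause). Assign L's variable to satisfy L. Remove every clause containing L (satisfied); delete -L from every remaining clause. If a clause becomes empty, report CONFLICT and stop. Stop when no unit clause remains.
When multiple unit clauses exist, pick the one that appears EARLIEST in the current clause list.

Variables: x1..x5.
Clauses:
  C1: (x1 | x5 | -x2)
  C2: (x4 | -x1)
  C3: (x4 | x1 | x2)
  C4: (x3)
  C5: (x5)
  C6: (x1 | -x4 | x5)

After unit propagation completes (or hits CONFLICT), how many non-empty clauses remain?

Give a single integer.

Answer: 2

Derivation:
unit clause [3] forces x3=T; simplify:
  satisfied 1 clause(s); 5 remain; assigned so far: [3]
unit clause [5] forces x5=T; simplify:
  satisfied 3 clause(s); 2 remain; assigned so far: [3, 5]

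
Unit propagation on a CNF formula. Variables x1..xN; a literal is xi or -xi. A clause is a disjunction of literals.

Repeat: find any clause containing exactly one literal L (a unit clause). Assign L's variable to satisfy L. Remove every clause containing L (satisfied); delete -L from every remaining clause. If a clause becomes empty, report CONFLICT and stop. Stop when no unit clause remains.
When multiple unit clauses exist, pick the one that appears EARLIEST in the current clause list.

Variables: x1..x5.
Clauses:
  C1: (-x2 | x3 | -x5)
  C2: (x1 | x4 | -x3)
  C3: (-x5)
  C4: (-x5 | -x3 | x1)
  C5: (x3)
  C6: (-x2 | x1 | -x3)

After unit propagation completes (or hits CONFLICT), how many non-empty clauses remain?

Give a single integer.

unit clause [-5] forces x5=F; simplify:
  satisfied 3 clause(s); 3 remain; assigned so far: [5]
unit clause [3] forces x3=T; simplify:
  drop -3 from [1, 4, -3] -> [1, 4]
  drop -3 from [-2, 1, -3] -> [-2, 1]
  satisfied 1 clause(s); 2 remain; assigned so far: [3, 5]

Answer: 2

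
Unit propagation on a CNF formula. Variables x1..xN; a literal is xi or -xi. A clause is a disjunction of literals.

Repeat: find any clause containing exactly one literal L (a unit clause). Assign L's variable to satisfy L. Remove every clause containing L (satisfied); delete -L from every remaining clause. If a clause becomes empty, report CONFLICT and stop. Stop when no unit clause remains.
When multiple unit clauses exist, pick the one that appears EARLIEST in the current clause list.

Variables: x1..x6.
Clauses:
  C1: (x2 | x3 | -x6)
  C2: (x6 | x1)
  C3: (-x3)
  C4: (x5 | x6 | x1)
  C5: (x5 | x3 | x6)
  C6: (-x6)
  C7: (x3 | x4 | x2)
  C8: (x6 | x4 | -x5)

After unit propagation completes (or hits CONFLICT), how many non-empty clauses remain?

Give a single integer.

Answer: 0

Derivation:
unit clause [-3] forces x3=F; simplify:
  drop 3 from [2, 3, -6] -> [2, -6]
  drop 3 from [5, 3, 6] -> [5, 6]
  drop 3 from [3, 4, 2] -> [4, 2]
  satisfied 1 clause(s); 7 remain; assigned so far: [3]
unit clause [-6] forces x6=F; simplify:
  drop 6 from [6, 1] -> [1]
  drop 6 from [5, 6, 1] -> [5, 1]
  drop 6 from [5, 6] -> [5]
  drop 6 from [6, 4, -5] -> [4, -5]
  satisfied 2 clause(s); 5 remain; assigned so far: [3, 6]
unit clause [1] forces x1=T; simplify:
  satisfied 2 clause(s); 3 remain; assigned so far: [1, 3, 6]
unit clause [5] forces x5=T; simplify:
  drop -5 from [4, -5] -> [4]
  satisfied 1 clause(s); 2 remain; assigned so far: [1, 3, 5, 6]
unit clause [4] forces x4=T; simplify:
  satisfied 2 clause(s); 0 remain; assigned so far: [1, 3, 4, 5, 6]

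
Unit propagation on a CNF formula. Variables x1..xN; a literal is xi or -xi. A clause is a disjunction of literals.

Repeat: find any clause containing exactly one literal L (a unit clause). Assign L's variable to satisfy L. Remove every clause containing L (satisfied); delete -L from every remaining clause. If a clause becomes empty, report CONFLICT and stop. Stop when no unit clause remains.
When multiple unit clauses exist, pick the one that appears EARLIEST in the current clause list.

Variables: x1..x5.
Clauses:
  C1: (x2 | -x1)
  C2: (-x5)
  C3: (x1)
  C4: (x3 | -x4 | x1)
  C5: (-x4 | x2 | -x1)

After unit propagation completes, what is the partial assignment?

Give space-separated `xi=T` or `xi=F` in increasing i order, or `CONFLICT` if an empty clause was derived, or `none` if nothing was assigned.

Answer: x1=T x2=T x5=F

Derivation:
unit clause [-5] forces x5=F; simplify:
  satisfied 1 clause(s); 4 remain; assigned so far: [5]
unit clause [1] forces x1=T; simplify:
  drop -1 from [2, -1] -> [2]
  drop -1 from [-4, 2, -1] -> [-4, 2]
  satisfied 2 clause(s); 2 remain; assigned so far: [1, 5]
unit clause [2] forces x2=T; simplify:
  satisfied 2 clause(s); 0 remain; assigned so far: [1, 2, 5]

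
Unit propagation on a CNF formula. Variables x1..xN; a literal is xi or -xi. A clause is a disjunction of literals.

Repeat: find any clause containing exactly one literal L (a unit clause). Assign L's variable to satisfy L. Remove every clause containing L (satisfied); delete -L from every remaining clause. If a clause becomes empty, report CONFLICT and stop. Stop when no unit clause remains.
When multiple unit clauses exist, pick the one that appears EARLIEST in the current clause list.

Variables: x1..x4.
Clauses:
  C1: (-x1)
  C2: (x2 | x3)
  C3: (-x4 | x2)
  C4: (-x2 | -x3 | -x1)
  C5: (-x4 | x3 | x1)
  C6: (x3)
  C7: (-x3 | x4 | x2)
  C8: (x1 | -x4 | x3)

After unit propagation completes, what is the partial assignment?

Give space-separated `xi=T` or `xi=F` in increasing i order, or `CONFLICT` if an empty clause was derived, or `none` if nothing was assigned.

Answer: x1=F x3=T

Derivation:
unit clause [-1] forces x1=F; simplify:
  drop 1 from [-4, 3, 1] -> [-4, 3]
  drop 1 from [1, -4, 3] -> [-4, 3]
  satisfied 2 clause(s); 6 remain; assigned so far: [1]
unit clause [3] forces x3=T; simplify:
  drop -3 from [-3, 4, 2] -> [4, 2]
  satisfied 4 clause(s); 2 remain; assigned so far: [1, 3]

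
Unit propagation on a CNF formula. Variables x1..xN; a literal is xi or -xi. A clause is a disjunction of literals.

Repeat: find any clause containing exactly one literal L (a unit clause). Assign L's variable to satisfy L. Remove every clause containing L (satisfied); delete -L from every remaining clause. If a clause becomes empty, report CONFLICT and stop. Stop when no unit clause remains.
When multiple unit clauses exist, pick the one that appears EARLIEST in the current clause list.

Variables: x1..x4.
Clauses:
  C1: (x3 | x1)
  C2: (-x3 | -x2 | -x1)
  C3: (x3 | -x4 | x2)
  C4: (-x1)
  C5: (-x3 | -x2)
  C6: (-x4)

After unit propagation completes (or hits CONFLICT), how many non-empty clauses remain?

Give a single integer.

unit clause [-1] forces x1=F; simplify:
  drop 1 from [3, 1] -> [3]
  satisfied 2 clause(s); 4 remain; assigned so far: [1]
unit clause [3] forces x3=T; simplify:
  drop -3 from [-3, -2] -> [-2]
  satisfied 2 clause(s); 2 remain; assigned so far: [1, 3]
unit clause [-2] forces x2=F; simplify:
  satisfied 1 clause(s); 1 remain; assigned so far: [1, 2, 3]
unit clause [-4] forces x4=F; simplify:
  satisfied 1 clause(s); 0 remain; assigned so far: [1, 2, 3, 4]

Answer: 0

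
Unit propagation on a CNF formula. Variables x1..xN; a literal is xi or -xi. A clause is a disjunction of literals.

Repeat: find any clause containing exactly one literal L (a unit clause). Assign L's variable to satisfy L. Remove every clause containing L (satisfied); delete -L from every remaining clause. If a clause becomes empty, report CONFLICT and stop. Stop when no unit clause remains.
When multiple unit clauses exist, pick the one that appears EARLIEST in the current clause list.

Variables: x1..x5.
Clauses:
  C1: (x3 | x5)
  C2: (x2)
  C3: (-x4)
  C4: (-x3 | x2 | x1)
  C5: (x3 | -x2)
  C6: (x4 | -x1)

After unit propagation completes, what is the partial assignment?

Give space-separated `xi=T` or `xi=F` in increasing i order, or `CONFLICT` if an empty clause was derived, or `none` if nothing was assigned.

unit clause [2] forces x2=T; simplify:
  drop -2 from [3, -2] -> [3]
  satisfied 2 clause(s); 4 remain; assigned so far: [2]
unit clause [-4] forces x4=F; simplify:
  drop 4 from [4, -1] -> [-1]
  satisfied 1 clause(s); 3 remain; assigned so far: [2, 4]
unit clause [3] forces x3=T; simplify:
  satisfied 2 clause(s); 1 remain; assigned so far: [2, 3, 4]
unit clause [-1] forces x1=F; simplify:
  satisfied 1 clause(s); 0 remain; assigned so far: [1, 2, 3, 4]

Answer: x1=F x2=T x3=T x4=F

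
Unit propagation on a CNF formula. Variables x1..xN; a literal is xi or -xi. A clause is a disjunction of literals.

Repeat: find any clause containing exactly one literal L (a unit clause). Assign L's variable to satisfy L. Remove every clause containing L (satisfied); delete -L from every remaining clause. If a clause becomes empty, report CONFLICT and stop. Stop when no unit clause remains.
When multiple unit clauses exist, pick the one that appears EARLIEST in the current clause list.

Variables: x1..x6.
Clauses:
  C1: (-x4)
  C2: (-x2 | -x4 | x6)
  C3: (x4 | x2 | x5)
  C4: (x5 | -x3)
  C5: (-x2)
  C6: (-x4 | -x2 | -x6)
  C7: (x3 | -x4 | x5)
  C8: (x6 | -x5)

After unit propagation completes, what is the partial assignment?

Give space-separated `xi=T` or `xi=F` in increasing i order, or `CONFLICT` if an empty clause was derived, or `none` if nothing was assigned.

Answer: x2=F x4=F x5=T x6=T

Derivation:
unit clause [-4] forces x4=F; simplify:
  drop 4 from [4, 2, 5] -> [2, 5]
  satisfied 4 clause(s); 4 remain; assigned so far: [4]
unit clause [-2] forces x2=F; simplify:
  drop 2 from [2, 5] -> [5]
  satisfied 1 clause(s); 3 remain; assigned so far: [2, 4]
unit clause [5] forces x5=T; simplify:
  drop -5 from [6, -5] -> [6]
  satisfied 2 clause(s); 1 remain; assigned so far: [2, 4, 5]
unit clause [6] forces x6=T; simplify:
  satisfied 1 clause(s); 0 remain; assigned so far: [2, 4, 5, 6]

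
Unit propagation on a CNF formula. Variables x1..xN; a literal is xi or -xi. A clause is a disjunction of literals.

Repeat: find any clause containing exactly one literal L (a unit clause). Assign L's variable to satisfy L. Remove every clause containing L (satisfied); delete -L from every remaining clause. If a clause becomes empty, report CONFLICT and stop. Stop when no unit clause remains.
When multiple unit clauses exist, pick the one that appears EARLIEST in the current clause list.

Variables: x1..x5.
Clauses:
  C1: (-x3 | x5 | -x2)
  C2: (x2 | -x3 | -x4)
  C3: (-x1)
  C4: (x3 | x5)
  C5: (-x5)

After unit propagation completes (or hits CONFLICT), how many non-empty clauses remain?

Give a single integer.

unit clause [-1] forces x1=F; simplify:
  satisfied 1 clause(s); 4 remain; assigned so far: [1]
unit clause [-5] forces x5=F; simplify:
  drop 5 from [-3, 5, -2] -> [-3, -2]
  drop 5 from [3, 5] -> [3]
  satisfied 1 clause(s); 3 remain; assigned so far: [1, 5]
unit clause [3] forces x3=T; simplify:
  drop -3 from [-3, -2] -> [-2]
  drop -3 from [2, -3, -4] -> [2, -4]
  satisfied 1 clause(s); 2 remain; assigned so far: [1, 3, 5]
unit clause [-2] forces x2=F; simplify:
  drop 2 from [2, -4] -> [-4]
  satisfied 1 clause(s); 1 remain; assigned so far: [1, 2, 3, 5]
unit clause [-4] forces x4=F; simplify:
  satisfied 1 clause(s); 0 remain; assigned so far: [1, 2, 3, 4, 5]

Answer: 0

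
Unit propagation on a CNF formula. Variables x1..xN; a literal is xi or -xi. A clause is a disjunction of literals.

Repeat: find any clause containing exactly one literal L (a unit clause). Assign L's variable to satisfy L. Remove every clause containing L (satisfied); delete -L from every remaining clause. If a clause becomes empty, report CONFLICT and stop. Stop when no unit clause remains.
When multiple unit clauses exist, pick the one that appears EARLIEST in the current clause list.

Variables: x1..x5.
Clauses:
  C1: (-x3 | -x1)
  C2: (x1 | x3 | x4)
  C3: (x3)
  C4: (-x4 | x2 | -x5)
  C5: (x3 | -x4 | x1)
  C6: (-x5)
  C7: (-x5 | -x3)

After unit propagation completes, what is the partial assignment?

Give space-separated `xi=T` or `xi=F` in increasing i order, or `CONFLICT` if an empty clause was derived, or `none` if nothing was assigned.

unit clause [3] forces x3=T; simplify:
  drop -3 from [-3, -1] -> [-1]
  drop -3 from [-5, -3] -> [-5]
  satisfied 3 clause(s); 4 remain; assigned so far: [3]
unit clause [-1] forces x1=F; simplify:
  satisfied 1 clause(s); 3 remain; assigned so far: [1, 3]
unit clause [-5] forces x5=F; simplify:
  satisfied 3 clause(s); 0 remain; assigned so far: [1, 3, 5]

Answer: x1=F x3=T x5=F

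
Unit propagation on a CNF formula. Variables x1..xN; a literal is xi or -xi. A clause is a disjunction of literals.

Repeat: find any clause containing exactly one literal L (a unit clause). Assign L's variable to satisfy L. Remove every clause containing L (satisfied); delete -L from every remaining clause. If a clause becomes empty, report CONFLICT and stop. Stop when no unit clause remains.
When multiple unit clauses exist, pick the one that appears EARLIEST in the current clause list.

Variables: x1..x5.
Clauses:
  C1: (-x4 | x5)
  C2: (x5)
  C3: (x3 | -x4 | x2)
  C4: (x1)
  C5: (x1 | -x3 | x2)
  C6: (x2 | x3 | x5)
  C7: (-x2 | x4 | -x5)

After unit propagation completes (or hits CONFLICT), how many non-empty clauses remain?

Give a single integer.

unit clause [5] forces x5=T; simplify:
  drop -5 from [-2, 4, -5] -> [-2, 4]
  satisfied 3 clause(s); 4 remain; assigned so far: [5]
unit clause [1] forces x1=T; simplify:
  satisfied 2 clause(s); 2 remain; assigned so far: [1, 5]

Answer: 2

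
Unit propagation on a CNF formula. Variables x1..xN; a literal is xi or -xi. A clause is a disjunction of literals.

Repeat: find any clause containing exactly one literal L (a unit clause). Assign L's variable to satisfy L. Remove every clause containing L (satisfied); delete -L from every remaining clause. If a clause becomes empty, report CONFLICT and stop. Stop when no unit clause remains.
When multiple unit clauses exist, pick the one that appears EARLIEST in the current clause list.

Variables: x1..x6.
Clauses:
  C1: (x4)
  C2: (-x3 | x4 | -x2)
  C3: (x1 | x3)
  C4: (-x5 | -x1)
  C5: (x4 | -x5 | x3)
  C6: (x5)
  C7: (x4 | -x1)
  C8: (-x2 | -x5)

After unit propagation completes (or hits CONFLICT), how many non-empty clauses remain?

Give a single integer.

Answer: 0

Derivation:
unit clause [4] forces x4=T; simplify:
  satisfied 4 clause(s); 4 remain; assigned so far: [4]
unit clause [5] forces x5=T; simplify:
  drop -5 from [-5, -1] -> [-1]
  drop -5 from [-2, -5] -> [-2]
  satisfied 1 clause(s); 3 remain; assigned so far: [4, 5]
unit clause [-1] forces x1=F; simplify:
  drop 1 from [1, 3] -> [3]
  satisfied 1 clause(s); 2 remain; assigned so far: [1, 4, 5]
unit clause [3] forces x3=T; simplify:
  satisfied 1 clause(s); 1 remain; assigned so far: [1, 3, 4, 5]
unit clause [-2] forces x2=F; simplify:
  satisfied 1 clause(s); 0 remain; assigned so far: [1, 2, 3, 4, 5]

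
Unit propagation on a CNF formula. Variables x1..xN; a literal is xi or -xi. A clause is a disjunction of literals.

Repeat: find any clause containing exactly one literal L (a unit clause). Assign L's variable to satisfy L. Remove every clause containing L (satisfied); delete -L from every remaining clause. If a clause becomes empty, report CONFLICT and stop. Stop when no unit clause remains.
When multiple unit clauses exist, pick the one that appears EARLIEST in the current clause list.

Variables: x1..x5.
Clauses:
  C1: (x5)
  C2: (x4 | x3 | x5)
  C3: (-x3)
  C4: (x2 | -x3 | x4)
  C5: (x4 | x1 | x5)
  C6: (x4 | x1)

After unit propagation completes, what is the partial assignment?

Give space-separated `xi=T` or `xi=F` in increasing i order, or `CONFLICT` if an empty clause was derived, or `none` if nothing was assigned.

unit clause [5] forces x5=T; simplify:
  satisfied 3 clause(s); 3 remain; assigned so far: [5]
unit clause [-3] forces x3=F; simplify:
  satisfied 2 clause(s); 1 remain; assigned so far: [3, 5]

Answer: x3=F x5=T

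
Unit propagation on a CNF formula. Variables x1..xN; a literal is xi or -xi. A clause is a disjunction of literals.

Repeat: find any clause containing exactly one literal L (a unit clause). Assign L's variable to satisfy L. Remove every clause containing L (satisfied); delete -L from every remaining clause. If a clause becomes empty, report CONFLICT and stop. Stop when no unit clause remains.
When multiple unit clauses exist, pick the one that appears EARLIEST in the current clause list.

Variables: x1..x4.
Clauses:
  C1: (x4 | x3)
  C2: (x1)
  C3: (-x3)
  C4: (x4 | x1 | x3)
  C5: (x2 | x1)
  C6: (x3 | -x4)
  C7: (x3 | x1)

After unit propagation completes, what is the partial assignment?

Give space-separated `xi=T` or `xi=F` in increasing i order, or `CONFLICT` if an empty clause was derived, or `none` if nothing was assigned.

unit clause [1] forces x1=T; simplify:
  satisfied 4 clause(s); 3 remain; assigned so far: [1]
unit clause [-3] forces x3=F; simplify:
  drop 3 from [4, 3] -> [4]
  drop 3 from [3, -4] -> [-4]
  satisfied 1 clause(s); 2 remain; assigned so far: [1, 3]
unit clause [4] forces x4=T; simplify:
  drop -4 from [-4] -> [] (empty!)
  satisfied 1 clause(s); 1 remain; assigned so far: [1, 3, 4]
CONFLICT (empty clause)

Answer: CONFLICT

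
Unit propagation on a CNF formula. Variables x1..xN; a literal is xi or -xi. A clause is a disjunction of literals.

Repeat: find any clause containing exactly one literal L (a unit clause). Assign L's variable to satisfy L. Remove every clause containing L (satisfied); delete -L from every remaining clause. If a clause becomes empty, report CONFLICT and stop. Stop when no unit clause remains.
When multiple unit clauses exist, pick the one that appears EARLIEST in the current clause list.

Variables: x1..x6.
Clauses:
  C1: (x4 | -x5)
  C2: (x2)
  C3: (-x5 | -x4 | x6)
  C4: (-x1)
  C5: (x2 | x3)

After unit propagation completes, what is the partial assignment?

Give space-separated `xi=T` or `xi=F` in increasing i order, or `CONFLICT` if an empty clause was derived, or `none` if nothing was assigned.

Answer: x1=F x2=T

Derivation:
unit clause [2] forces x2=T; simplify:
  satisfied 2 clause(s); 3 remain; assigned so far: [2]
unit clause [-1] forces x1=F; simplify:
  satisfied 1 clause(s); 2 remain; assigned so far: [1, 2]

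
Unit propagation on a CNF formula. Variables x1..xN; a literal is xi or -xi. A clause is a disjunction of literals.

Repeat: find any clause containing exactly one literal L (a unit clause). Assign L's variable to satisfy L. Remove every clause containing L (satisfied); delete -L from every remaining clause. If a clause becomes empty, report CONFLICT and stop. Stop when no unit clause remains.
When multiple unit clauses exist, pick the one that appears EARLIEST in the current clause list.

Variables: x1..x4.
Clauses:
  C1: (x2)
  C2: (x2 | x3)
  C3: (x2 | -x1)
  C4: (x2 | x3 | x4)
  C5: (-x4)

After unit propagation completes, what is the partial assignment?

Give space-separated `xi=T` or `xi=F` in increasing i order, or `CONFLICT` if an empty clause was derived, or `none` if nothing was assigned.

unit clause [2] forces x2=T; simplify:
  satisfied 4 clause(s); 1 remain; assigned so far: [2]
unit clause [-4] forces x4=F; simplify:
  satisfied 1 clause(s); 0 remain; assigned so far: [2, 4]

Answer: x2=T x4=F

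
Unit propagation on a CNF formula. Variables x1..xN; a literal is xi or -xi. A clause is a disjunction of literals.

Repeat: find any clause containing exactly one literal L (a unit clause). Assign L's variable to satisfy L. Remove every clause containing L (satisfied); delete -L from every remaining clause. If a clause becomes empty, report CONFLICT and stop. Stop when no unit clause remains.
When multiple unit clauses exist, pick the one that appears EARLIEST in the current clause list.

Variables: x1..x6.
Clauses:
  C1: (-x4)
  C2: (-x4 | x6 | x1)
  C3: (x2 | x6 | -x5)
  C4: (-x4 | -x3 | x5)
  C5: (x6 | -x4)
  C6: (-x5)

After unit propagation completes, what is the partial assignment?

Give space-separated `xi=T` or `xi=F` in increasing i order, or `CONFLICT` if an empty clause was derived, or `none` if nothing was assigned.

unit clause [-4] forces x4=F; simplify:
  satisfied 4 clause(s); 2 remain; assigned so far: [4]
unit clause [-5] forces x5=F; simplify:
  satisfied 2 clause(s); 0 remain; assigned so far: [4, 5]

Answer: x4=F x5=F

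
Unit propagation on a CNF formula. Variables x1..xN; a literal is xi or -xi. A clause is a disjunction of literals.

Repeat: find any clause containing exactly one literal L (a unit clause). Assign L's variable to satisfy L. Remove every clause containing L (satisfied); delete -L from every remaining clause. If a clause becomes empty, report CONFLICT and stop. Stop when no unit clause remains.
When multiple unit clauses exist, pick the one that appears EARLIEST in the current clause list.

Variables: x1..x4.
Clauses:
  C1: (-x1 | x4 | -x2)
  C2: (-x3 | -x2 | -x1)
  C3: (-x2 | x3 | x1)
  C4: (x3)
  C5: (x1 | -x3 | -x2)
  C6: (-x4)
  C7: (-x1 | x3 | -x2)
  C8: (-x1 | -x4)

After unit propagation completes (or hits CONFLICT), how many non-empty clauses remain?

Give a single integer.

unit clause [3] forces x3=T; simplify:
  drop -3 from [-3, -2, -1] -> [-2, -1]
  drop -3 from [1, -3, -2] -> [1, -2]
  satisfied 3 clause(s); 5 remain; assigned so far: [3]
unit clause [-4] forces x4=F; simplify:
  drop 4 from [-1, 4, -2] -> [-1, -2]
  satisfied 2 clause(s); 3 remain; assigned so far: [3, 4]

Answer: 3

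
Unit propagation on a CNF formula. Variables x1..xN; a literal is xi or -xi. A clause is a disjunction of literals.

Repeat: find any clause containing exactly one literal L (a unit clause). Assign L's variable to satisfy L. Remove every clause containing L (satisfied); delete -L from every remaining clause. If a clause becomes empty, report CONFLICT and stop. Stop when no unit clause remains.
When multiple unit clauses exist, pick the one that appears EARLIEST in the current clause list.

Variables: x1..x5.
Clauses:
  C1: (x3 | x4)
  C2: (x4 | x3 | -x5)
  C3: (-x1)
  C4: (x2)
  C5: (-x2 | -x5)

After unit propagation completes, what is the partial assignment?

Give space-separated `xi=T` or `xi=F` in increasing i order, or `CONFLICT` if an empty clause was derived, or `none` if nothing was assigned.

Answer: x1=F x2=T x5=F

Derivation:
unit clause [-1] forces x1=F; simplify:
  satisfied 1 clause(s); 4 remain; assigned so far: [1]
unit clause [2] forces x2=T; simplify:
  drop -2 from [-2, -5] -> [-5]
  satisfied 1 clause(s); 3 remain; assigned so far: [1, 2]
unit clause [-5] forces x5=F; simplify:
  satisfied 2 clause(s); 1 remain; assigned so far: [1, 2, 5]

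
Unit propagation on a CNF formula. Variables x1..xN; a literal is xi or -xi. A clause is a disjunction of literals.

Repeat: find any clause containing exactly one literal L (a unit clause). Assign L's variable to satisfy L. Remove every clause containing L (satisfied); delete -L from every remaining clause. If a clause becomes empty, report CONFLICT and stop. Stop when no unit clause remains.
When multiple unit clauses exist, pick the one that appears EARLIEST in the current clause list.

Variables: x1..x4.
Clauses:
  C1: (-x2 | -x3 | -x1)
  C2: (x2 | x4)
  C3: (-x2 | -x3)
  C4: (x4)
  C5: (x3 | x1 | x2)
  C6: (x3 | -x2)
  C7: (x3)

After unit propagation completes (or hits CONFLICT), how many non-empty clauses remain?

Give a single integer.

Answer: 0

Derivation:
unit clause [4] forces x4=T; simplify:
  satisfied 2 clause(s); 5 remain; assigned so far: [4]
unit clause [3] forces x3=T; simplify:
  drop -3 from [-2, -3, -1] -> [-2, -1]
  drop -3 from [-2, -3] -> [-2]
  satisfied 3 clause(s); 2 remain; assigned so far: [3, 4]
unit clause [-2] forces x2=F; simplify:
  satisfied 2 clause(s); 0 remain; assigned so far: [2, 3, 4]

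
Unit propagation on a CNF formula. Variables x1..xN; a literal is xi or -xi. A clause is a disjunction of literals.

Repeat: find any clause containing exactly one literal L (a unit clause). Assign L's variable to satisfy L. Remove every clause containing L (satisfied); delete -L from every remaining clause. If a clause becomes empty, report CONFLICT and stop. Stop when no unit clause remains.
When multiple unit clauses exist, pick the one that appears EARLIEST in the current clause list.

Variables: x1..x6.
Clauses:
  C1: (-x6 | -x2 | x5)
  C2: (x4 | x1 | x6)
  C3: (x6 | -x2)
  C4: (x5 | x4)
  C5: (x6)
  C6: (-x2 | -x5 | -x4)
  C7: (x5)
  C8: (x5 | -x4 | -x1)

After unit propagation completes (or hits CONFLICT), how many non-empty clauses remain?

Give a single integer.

unit clause [6] forces x6=T; simplify:
  drop -6 from [-6, -2, 5] -> [-2, 5]
  satisfied 3 clause(s); 5 remain; assigned so far: [6]
unit clause [5] forces x5=T; simplify:
  drop -5 from [-2, -5, -4] -> [-2, -4]
  satisfied 4 clause(s); 1 remain; assigned so far: [5, 6]

Answer: 1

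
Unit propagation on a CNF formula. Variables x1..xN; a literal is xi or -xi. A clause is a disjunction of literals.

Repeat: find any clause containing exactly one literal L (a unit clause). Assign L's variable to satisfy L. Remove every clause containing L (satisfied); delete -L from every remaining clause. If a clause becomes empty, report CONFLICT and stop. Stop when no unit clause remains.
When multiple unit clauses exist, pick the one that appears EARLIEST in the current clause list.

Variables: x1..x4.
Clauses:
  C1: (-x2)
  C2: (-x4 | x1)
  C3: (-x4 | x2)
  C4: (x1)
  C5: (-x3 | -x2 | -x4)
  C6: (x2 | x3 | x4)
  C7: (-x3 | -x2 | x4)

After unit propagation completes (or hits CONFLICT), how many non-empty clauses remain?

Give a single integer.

Answer: 0

Derivation:
unit clause [-2] forces x2=F; simplify:
  drop 2 from [-4, 2] -> [-4]
  drop 2 from [2, 3, 4] -> [3, 4]
  satisfied 3 clause(s); 4 remain; assigned so far: [2]
unit clause [-4] forces x4=F; simplify:
  drop 4 from [3, 4] -> [3]
  satisfied 2 clause(s); 2 remain; assigned so far: [2, 4]
unit clause [1] forces x1=T; simplify:
  satisfied 1 clause(s); 1 remain; assigned so far: [1, 2, 4]
unit clause [3] forces x3=T; simplify:
  satisfied 1 clause(s); 0 remain; assigned so far: [1, 2, 3, 4]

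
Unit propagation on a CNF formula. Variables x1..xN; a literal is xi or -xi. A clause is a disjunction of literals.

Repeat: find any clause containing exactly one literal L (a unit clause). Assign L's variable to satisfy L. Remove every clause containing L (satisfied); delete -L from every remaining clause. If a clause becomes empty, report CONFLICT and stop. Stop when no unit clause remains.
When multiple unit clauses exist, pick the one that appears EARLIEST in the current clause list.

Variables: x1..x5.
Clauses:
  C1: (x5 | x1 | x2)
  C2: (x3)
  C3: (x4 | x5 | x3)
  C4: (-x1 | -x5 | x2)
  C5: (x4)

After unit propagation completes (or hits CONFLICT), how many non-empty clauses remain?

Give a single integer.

Answer: 2

Derivation:
unit clause [3] forces x3=T; simplify:
  satisfied 2 clause(s); 3 remain; assigned so far: [3]
unit clause [4] forces x4=T; simplify:
  satisfied 1 clause(s); 2 remain; assigned so far: [3, 4]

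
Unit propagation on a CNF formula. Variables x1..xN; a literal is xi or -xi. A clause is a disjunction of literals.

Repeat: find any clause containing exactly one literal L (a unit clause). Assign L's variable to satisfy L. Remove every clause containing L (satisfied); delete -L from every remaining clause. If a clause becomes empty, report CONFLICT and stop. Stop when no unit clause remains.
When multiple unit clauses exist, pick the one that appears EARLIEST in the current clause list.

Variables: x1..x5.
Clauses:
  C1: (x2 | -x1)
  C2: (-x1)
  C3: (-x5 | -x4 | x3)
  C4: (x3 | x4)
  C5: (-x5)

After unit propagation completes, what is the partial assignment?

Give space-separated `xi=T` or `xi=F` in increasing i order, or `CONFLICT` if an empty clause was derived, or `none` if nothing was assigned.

unit clause [-1] forces x1=F; simplify:
  satisfied 2 clause(s); 3 remain; assigned so far: [1]
unit clause [-5] forces x5=F; simplify:
  satisfied 2 clause(s); 1 remain; assigned so far: [1, 5]

Answer: x1=F x5=F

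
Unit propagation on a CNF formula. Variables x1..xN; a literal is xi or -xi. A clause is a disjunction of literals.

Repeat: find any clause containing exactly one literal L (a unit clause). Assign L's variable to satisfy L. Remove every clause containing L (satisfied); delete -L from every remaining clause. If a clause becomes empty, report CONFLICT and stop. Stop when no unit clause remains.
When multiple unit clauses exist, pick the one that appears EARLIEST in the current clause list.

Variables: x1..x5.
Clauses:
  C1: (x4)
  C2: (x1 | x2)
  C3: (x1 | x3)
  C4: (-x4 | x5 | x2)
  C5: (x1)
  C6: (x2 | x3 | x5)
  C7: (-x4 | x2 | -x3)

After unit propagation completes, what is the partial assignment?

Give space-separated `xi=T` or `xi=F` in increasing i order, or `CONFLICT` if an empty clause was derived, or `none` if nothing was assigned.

Answer: x1=T x4=T

Derivation:
unit clause [4] forces x4=T; simplify:
  drop -4 from [-4, 5, 2] -> [5, 2]
  drop -4 from [-4, 2, -3] -> [2, -3]
  satisfied 1 clause(s); 6 remain; assigned so far: [4]
unit clause [1] forces x1=T; simplify:
  satisfied 3 clause(s); 3 remain; assigned so far: [1, 4]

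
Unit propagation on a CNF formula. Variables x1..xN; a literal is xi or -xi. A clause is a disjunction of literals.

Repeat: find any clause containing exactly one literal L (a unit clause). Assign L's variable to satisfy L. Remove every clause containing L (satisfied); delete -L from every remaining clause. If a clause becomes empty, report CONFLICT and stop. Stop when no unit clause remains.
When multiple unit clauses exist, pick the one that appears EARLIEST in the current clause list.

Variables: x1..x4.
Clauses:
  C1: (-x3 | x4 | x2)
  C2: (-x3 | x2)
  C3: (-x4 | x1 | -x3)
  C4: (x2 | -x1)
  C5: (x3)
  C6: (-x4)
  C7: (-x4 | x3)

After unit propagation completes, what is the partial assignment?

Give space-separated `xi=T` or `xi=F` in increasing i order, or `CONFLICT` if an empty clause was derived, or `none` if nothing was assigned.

Answer: x2=T x3=T x4=F

Derivation:
unit clause [3] forces x3=T; simplify:
  drop -3 from [-3, 4, 2] -> [4, 2]
  drop -3 from [-3, 2] -> [2]
  drop -3 from [-4, 1, -3] -> [-4, 1]
  satisfied 2 clause(s); 5 remain; assigned so far: [3]
unit clause [2] forces x2=T; simplify:
  satisfied 3 clause(s); 2 remain; assigned so far: [2, 3]
unit clause [-4] forces x4=F; simplify:
  satisfied 2 clause(s); 0 remain; assigned so far: [2, 3, 4]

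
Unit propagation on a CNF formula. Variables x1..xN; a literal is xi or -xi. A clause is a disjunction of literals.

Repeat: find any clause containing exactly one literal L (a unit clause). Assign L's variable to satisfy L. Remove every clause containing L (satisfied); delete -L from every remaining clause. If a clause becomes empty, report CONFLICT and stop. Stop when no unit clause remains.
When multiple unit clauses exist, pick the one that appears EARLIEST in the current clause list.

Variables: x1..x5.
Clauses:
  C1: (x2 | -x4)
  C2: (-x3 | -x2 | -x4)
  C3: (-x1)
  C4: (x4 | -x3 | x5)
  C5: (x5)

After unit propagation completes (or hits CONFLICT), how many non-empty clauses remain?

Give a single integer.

unit clause [-1] forces x1=F; simplify:
  satisfied 1 clause(s); 4 remain; assigned so far: [1]
unit clause [5] forces x5=T; simplify:
  satisfied 2 clause(s); 2 remain; assigned so far: [1, 5]

Answer: 2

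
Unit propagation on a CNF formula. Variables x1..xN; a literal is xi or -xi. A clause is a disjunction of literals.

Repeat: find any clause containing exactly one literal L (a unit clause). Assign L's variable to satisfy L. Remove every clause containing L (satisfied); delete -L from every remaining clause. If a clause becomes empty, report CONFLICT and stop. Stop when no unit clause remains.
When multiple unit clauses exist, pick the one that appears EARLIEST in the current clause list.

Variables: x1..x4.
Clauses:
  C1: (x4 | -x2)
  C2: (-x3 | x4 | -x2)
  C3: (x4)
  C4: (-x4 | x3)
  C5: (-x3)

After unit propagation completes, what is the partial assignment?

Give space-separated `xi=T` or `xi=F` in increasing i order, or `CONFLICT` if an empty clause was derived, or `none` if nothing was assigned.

Answer: CONFLICT

Derivation:
unit clause [4] forces x4=T; simplify:
  drop -4 from [-4, 3] -> [3]
  satisfied 3 clause(s); 2 remain; assigned so far: [4]
unit clause [3] forces x3=T; simplify:
  drop -3 from [-3] -> [] (empty!)
  satisfied 1 clause(s); 1 remain; assigned so far: [3, 4]
CONFLICT (empty clause)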